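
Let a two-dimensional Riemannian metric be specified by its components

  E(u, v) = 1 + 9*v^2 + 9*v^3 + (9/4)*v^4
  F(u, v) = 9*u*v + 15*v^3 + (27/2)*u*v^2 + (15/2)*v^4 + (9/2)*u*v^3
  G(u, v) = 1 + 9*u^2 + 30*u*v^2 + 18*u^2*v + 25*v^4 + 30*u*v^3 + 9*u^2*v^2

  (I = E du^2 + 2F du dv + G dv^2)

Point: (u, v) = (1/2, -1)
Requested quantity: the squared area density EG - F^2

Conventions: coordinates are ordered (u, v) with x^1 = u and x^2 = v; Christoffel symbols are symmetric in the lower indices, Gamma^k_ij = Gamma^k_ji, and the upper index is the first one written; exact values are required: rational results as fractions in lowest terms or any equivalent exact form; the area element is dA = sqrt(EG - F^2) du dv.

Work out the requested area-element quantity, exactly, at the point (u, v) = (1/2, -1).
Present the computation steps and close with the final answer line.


E = 13/4, F = -15/2, G = 26; EG - F^2 = 113/4

Answer: EG - F^2 = 113/4


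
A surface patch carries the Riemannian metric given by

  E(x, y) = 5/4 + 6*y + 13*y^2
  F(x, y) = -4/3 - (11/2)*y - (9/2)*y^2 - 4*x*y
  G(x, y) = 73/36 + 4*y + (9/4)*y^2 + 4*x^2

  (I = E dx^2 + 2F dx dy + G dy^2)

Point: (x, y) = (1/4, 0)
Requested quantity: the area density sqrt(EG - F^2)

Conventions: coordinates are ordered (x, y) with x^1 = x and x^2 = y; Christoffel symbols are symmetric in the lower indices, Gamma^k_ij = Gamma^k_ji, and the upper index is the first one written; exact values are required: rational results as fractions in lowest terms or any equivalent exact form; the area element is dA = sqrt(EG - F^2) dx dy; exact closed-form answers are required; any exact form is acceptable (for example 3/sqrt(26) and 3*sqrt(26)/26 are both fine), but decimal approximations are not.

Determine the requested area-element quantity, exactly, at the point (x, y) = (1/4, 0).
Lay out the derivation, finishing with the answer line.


E = 5/4, F = -4/3, G = 41/18; EG - F^2 = 77/72

Answer: sqrt(EG - F^2) = sqrt(154)/12


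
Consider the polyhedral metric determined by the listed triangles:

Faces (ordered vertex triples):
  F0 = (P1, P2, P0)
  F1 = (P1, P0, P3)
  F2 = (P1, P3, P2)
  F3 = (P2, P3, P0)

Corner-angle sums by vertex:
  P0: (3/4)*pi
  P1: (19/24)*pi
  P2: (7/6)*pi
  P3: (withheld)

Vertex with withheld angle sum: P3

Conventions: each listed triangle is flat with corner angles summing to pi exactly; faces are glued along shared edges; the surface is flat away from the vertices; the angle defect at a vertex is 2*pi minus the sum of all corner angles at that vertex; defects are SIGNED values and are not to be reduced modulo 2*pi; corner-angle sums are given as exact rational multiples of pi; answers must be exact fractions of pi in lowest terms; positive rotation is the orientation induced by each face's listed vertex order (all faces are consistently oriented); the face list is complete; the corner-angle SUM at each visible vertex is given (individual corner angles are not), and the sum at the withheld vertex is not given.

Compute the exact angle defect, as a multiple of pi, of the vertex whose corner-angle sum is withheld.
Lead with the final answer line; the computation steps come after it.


Answer: defect(P3) = (17/24)*pi

V = 4, E = 6, F = 4; chi = V - E + F = 2
Gauss-Bonnet: total defect = 2*pi*chi = 4*pi; visible defects sum to (79/24)*pi


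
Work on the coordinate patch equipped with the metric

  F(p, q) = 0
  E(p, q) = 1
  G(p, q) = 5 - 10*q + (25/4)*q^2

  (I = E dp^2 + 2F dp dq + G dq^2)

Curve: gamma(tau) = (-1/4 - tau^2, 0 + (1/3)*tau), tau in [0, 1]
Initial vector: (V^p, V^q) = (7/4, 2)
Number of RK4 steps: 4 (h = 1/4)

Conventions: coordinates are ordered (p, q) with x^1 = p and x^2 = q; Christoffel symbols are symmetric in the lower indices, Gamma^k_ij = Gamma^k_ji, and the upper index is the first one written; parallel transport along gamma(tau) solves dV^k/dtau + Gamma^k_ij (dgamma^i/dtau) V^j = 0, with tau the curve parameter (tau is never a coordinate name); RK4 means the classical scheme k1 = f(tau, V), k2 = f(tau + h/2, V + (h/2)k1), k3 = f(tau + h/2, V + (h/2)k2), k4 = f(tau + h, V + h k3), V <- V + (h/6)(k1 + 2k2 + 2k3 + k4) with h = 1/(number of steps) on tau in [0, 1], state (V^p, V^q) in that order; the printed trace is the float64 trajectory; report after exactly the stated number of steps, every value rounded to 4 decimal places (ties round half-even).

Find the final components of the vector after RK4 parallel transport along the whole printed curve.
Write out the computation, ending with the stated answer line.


gamma'(tau) = (-2*tau, 1/3); f(tau, V)^k = -Gamma^k_ij(gamma(tau)) gamma'^i(tau) V^j; h = 1/4; intermediate values shown to 6 dp
curve data and Christoffel symbols at the stage parameters:
  tau = 0.000000: gamma = (-0.250000, 0.000000), gamma' = (0.000000, 0.333333); Gamma_ppp = 0.000000, Gamma_ppq = 0.000000, Gamma_pqq = 0.000000, Gamma_qpp = 0.000000, Gamma_qpq = 0.000000, Gamma_qqq = -1.000000
  tau = 0.125000: gamma = (-0.265625, 0.041667), gamma' = (-0.250000, 0.333333); Gamma_ppp = 0.000000, Gamma_ppq = 0.000000, Gamma_pqq = 0.000000, Gamma_qpp = 0.000000, Gamma_qpq = 0.000000, Gamma_qqq = -1.031649
  tau = 0.250000: gamma = (-0.312500, 0.083333), gamma' = (-0.500000, 0.333333); Gamma_ppp = 0.000000, Gamma_ppq = 0.000000, Gamma_pqq = 0.000000, Gamma_qpp = 0.000000, Gamma_qpq = 0.000000, Gamma_qqq = -1.063918
  tau = 0.375000: gamma = (-0.390625, 0.125000), gamma' = (-0.750000, 0.333333); Gamma_ppp = 0.000000, Gamma_ppq = 0.000000, Gamma_pqq = 0.000000, Gamma_qpp = 0.000000, Gamma_qpq = 0.000000, Gamma_qqq = -1.096447
  tau = 0.500000: gamma = (-0.500000, 0.166667), gamma' = (-1.000000, 0.333333); Gamma_ppp = 0.000000, Gamma_ppq = 0.000000, Gamma_pqq = 0.000000, Gamma_qpp = 0.000000, Gamma_qpq = 0.000000, Gamma_qqq = -1.128713
  tau = 0.625000: gamma = (-0.640625, 0.208333), gamma' = (-1.250000, 0.333333); Gamma_ppp = 0.000000, Gamma_ppq = 0.000000, Gamma_pqq = 0.000000, Gamma_qpp = 0.000000, Gamma_qpq = 0.000000, Gamma_qqq = -1.159973
  tau = 0.750000: gamma = (-0.812500, 0.250000), gamma' = (-1.500000, 0.333333); Gamma_ppp = 0.000000, Gamma_ppq = 0.000000, Gamma_pqq = 0.000000, Gamma_qpp = 0.000000, Gamma_qpq = 0.000000, Gamma_qqq = -1.189189
  tau = 0.875000: gamma = (-1.015625, 0.291667), gamma' = (-1.750000, 0.333333); Gamma_ppp = 0.000000, Gamma_ppq = 0.000000, Gamma_pqq = 0.000000, Gamma_qpp = 0.000000, Gamma_qpq = 0.000000, Gamma_qqq = -1.214938
  tau = 1.000000: gamma = (-1.250000, 0.333333), gamma' = (-2.000000, 0.333333); Gamma_ppp = 0.000000, Gamma_ppq = 0.000000, Gamma_pqq = 0.000000, Gamma_qpp = 0.000000, Gamma_qpq = 0.000000, Gamma_qqq = -1.235294
step 0: V^p = 1.7500, V^q = 2.0000
step 1: k1 = (0.000000, 0.666667), k2 = (0.000000, 0.716423), k3 = (0.000000, 0.718561), k4 = (0.000000, 0.772986); V <- V + (h/6)(k1 + 2k2 + 2k3 + k4): V^p = 1.7500, V^q = 2.1796
step 2: k1 = (0.000000, 0.772960), k2 = (0.000000, 0.831906), k3 = (0.000000, 0.834599), k4 = (0.000000, 0.898537); V <- V + (h/6)(k1 + 2k2 + 2k3 + k4): V^p = 1.7500, V^q = 2.3881
step 3: k1 = (0.000000, 0.898489), k2 = (0.000000, 0.966799), k3 = (0.000000, 0.970100), k4 = (0.000000, 1.042766); V <- V + (h/6)(k1 + 2k2 + 2k3 + k4): V^p = 1.7500, V^q = 2.6304
step 4: k1 = (0.000000, 1.042674), k2 = (0.000000, 1.118033), k3 = (0.000000, 1.121848), k4 = (0.000000, 1.198583); V <- V + (h/6)(k1 + 2k2 + 2k3 + k4): V^p = 1.7500, V^q = 2.9104

Answer: V^p = 1.7500, V^q = 2.9104


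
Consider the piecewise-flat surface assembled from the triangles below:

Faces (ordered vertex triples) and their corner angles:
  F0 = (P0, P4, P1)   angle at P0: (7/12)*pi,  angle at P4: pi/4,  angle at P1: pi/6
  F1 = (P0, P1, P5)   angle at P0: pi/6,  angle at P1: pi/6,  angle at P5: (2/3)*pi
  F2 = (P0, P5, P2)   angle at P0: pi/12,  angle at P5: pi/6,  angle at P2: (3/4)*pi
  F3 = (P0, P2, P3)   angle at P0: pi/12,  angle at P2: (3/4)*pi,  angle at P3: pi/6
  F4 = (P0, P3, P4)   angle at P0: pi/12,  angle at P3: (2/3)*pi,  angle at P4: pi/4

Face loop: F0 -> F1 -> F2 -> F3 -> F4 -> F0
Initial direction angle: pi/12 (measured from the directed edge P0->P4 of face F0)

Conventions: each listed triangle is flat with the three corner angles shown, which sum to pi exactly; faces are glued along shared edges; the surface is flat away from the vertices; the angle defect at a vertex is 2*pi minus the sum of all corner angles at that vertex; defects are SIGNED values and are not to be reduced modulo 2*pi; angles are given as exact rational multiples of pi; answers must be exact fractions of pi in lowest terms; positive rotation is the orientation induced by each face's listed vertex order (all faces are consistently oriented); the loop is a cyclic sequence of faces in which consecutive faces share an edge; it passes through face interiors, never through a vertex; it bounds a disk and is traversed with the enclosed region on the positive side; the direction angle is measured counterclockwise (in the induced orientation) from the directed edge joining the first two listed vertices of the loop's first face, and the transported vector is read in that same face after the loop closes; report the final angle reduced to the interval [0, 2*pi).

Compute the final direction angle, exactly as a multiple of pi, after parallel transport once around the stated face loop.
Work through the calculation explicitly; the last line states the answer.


enclosed vertex P0: corner angles sum to pi, defect = 2*pi - pi = pi
final direction = starting direction + enclosed defect total, reduced mod 2*pi (induced orientation)
final angle = pi/12 + pi = (13/12)*pi (mod 2*pi)

Answer: final direction angle = (13/12)*pi


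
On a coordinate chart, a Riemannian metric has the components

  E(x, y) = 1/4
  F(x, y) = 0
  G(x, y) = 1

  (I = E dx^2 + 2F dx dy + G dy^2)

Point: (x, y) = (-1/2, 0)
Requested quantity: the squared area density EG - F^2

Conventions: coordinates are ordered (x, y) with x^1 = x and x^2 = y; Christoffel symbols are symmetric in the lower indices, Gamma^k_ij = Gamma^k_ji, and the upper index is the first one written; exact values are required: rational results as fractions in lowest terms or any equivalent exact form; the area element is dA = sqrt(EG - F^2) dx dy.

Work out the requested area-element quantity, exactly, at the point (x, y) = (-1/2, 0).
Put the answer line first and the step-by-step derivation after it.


Answer: EG - F^2 = 1/4

E = 1/4, F = 0, G = 1; EG - F^2 = 1/4


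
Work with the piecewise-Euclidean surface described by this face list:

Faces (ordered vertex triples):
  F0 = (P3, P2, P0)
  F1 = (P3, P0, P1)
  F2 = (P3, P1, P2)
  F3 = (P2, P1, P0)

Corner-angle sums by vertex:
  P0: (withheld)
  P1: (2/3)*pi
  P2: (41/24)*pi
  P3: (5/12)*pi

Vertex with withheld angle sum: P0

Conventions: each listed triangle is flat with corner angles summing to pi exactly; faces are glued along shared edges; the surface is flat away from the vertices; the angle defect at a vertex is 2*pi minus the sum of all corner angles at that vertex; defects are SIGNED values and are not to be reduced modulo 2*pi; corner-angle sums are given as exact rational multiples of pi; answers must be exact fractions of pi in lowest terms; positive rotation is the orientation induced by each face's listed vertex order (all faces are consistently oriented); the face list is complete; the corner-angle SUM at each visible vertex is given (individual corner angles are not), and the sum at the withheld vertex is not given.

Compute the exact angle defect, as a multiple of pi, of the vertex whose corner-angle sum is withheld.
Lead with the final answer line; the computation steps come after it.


Answer: defect(P0) = (19/24)*pi

V = 4, E = 6, F = 4; chi = V - E + F = 2
Gauss-Bonnet: total defect = 2*pi*chi = 4*pi; visible defects sum to (77/24)*pi


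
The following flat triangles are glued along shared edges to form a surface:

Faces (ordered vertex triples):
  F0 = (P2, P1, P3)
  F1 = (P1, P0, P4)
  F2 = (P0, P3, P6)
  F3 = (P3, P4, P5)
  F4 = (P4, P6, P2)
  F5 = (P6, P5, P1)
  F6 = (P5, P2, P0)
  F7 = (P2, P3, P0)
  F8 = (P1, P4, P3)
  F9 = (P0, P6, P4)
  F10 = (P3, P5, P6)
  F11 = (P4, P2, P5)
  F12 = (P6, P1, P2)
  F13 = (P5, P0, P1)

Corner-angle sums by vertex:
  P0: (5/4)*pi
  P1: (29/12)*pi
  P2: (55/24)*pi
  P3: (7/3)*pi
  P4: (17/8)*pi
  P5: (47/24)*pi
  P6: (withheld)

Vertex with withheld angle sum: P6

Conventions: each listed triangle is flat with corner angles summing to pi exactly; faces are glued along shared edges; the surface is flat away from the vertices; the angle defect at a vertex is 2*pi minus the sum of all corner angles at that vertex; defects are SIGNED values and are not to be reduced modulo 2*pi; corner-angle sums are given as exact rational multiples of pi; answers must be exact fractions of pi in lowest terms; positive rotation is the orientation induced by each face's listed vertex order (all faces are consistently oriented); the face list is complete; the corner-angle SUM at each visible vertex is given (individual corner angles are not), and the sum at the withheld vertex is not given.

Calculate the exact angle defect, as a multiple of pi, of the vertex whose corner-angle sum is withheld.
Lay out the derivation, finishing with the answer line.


V = 7, E = 21, F = 14; chi = V - E + F = 0
Gauss-Bonnet: total defect = 2*pi*chi = 0; visible defects sum to (-3/8)*pi

Answer: defect(P6) = (3/8)*pi


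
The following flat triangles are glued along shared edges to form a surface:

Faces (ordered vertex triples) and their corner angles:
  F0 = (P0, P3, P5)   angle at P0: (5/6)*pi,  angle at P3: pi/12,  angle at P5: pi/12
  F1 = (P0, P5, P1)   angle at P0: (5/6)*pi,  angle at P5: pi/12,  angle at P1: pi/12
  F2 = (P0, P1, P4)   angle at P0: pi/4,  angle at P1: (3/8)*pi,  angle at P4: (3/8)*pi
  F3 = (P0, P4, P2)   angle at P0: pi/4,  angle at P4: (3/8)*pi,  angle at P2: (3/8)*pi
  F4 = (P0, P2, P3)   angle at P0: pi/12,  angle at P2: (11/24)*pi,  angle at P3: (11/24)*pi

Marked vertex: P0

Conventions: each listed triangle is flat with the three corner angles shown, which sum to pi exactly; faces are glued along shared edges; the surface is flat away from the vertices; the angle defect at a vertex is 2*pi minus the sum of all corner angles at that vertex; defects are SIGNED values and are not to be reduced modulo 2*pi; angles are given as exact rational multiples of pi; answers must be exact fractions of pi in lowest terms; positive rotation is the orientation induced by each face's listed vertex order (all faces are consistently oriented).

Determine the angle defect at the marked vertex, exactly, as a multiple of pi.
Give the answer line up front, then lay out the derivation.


Answer: defect(P0) = -pi/4

Sum of corner angles at P0: (9/4)*pi
defect = 2*pi - (9/4)*pi


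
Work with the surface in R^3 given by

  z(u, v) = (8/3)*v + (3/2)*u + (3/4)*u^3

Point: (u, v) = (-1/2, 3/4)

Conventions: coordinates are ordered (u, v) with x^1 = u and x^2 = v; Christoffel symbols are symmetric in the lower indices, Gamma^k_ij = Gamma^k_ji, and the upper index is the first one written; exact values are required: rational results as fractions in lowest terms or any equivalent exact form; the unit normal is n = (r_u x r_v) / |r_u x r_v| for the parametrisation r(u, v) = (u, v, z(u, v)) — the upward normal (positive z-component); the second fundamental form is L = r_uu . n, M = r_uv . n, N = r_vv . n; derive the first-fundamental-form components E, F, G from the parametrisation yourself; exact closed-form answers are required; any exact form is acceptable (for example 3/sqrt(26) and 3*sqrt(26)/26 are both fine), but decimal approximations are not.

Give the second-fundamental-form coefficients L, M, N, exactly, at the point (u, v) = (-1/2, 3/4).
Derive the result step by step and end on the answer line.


z_u = 33/16, z_v = 8/3, z_uu = -9/4, z_uv = 0, z_vv = 0
E = 1345/256, F = 11/2, G = 73/9; answer radicand W^2 = 28489/2304
unnormalised second-form numerators: l = -9/4, m = 0, n = 0; L = l/sqrt(28489/2304), and similarly M = m/sqrt(W^2), N = n/sqrt(W^2)

Answer: L = -108*sqrt(28489)/28489, M = 0, N = 0


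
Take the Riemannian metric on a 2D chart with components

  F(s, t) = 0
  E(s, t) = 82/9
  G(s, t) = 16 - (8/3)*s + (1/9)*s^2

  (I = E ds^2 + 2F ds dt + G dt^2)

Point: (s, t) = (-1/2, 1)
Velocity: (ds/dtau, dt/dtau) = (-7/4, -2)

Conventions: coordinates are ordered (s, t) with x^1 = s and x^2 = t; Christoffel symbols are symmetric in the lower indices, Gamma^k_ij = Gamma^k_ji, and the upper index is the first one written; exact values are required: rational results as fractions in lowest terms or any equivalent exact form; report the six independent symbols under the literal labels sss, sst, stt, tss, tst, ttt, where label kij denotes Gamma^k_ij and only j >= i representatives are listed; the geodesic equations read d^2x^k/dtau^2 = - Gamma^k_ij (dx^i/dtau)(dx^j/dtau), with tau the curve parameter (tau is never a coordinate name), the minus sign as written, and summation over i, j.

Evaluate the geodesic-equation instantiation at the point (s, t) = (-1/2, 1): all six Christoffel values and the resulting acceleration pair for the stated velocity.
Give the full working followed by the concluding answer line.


E = 82/9, F = 0, G = 625/36 at the point
E_s = 0, E_t = 0, F_s = 0, F_t = 0, G_s = -25/9, G_t = 0
EG - F^2 = 25625/162;  g^inv = (162/25625) * [[625/36, 0], [0, 82/9]]
first-kind symbols [ij,l] = (1/2)(d_i g_jl + d_j g_il - d_l g_ij): [ss,s] = E_s/2 = 0, [ss,t] = F_s - E_t/2 = 0, [st,s] = E_t/2 = 0, [st,t] = G_s/2 = -25/18, [tt,s] = F_t - G_s/2 = 25/18, [tt,t] = G_t/2 = 0
Gamma^s_ij = (G*[ij,s] - F*[ij,t])/(EG - F^2), Gamma^t_ij = (E*[ij,t] - F*[ij,s])/(EG - F^2)
Gamma_sss = 0, Gamma_sst = 0, Gamma_stt = 25/164, Gamma_tss = 0, Gamma_tst = -2/25, Gamma_ttt = 0
d^2s/dtau^2 = -(Gamma_sss*(-7/4)^2 + 2*Gamma_sst*(-7/4)*(-2) + Gamma_stt*(-2)^2) = -25/41
d^2t/dtau^2 = -(Gamma_tss*(-7/4)^2 + 2*Gamma_tst*(-7/4)*(-2) + Gamma_ttt*(-2)^2) = 14/25

Answer: Gamma_sss = 0, Gamma_sst = 0, Gamma_stt = 25/164, Gamma_tss = 0, Gamma_tst = -2/25, Gamma_ttt = 0; accelerations (d^2s/dtau^2, d^2t/dtau^2) = (-25/41, 14/25)


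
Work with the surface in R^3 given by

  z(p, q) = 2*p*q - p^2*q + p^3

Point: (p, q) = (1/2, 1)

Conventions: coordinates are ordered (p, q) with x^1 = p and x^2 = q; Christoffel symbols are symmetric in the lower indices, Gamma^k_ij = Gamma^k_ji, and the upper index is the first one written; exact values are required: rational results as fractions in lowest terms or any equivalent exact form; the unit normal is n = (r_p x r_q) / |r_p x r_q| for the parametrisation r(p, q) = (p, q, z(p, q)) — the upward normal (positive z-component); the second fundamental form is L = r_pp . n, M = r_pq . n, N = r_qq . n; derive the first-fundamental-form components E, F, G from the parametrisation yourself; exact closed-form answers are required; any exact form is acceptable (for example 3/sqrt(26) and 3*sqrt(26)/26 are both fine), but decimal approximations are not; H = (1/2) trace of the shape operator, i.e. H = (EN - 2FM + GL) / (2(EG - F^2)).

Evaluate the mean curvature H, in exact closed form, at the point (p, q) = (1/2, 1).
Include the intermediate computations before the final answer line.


z_p = 7/4, z_q = 3/4, z_pp = 1, z_pq = 1, z_qq = 0
E = 65/16, F = 21/16, G = 25/16; answer radicand W^2 = 37/8
unnormalised second-form numerators: l = 1, m = 1, n = 0; L = l/sqrt(37/8), and similarly M = m/sqrt(W^2), N = n/sqrt(W^2)
H = (E*n - 2*F*m + G*l) / (2*(EG - F^2)*sqrt(W^2)); E*n - 2*F*m + G*l = -17/16, EG - F^2 = 37/8, so H = (-17/148)/sqrt(37/8)

Answer: H = -17*sqrt(74)/2738


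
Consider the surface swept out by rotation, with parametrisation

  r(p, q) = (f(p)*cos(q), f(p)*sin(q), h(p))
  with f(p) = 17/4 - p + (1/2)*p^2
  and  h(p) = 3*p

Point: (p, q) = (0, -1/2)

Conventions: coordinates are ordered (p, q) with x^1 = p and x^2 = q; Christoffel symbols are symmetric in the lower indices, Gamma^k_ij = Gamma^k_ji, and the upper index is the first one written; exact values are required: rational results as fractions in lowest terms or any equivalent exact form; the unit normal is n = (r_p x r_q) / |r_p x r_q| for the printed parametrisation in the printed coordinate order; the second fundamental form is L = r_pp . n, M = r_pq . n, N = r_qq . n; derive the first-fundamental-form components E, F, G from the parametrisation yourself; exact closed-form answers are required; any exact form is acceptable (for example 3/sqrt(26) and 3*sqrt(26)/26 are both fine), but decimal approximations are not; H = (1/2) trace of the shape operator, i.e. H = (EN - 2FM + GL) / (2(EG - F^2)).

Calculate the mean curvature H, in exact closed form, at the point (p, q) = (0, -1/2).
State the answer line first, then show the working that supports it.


Answer: H = 69*sqrt(10)/3400

f = 17/4, f' = -1, f'' = 1, h' = 3, h'' = 0
E = 10, F = 0, G = 289/16; answer radicand W^2 = 10
unnormalised second-form numerators: l = -3, m = 0, n = 51/4; L = l/sqrt(10), and similarly M = m/sqrt(W^2), N = n/sqrt(W^2)
H = (E*n - 2*F*m + G*l) / (2*(EG - F^2)*sqrt(W^2)); E*n - 2*F*m + G*l = 1173/16, EG - F^2 = 1445/8, so H = (69/340)/sqrt(10)


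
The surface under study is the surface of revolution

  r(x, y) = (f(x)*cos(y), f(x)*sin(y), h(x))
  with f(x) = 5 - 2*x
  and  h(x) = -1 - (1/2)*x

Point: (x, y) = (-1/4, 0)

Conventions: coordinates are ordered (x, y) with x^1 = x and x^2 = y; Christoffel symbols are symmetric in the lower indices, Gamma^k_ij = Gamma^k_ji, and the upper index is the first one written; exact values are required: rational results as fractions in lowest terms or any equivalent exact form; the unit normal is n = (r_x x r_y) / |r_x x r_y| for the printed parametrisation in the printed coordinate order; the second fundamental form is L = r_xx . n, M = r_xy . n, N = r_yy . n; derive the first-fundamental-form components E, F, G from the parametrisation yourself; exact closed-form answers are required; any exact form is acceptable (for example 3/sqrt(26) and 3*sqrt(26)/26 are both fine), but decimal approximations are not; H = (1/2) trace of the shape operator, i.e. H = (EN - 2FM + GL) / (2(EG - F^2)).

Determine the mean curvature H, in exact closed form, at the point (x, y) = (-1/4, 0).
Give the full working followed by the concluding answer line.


f = 11/2, f' = -2, f'' = 0, h' = -1/2, h'' = 0
E = 17/4, F = 0, G = 121/4; answer radicand W^2 = 17/4
unnormalised second-form numerators: l = 0, m = 0, n = -11/4; L = l/sqrt(17/4), and similarly M = m/sqrt(W^2), N = n/sqrt(W^2)
H = (E*n - 2*F*m + G*l) / (2*(EG - F^2)*sqrt(W^2)); E*n - 2*F*m + G*l = -187/16, EG - F^2 = 2057/16, so H = (-1/22)/sqrt(17/4)

Answer: H = -sqrt(17)/187


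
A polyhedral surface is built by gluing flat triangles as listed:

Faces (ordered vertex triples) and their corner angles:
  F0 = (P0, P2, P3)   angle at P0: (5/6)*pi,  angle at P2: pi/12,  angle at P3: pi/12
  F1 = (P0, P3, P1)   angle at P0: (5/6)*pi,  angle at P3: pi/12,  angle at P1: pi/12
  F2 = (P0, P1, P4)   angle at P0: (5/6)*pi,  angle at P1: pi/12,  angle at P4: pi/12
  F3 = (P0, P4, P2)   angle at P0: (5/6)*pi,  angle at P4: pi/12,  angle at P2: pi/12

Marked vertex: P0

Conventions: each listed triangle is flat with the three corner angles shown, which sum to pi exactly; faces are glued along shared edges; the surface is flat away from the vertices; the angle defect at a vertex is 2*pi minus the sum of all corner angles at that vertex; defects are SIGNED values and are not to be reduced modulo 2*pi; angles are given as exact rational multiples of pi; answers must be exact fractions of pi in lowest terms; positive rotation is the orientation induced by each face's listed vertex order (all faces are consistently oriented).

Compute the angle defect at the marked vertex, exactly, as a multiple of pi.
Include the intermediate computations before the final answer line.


Sum of corner angles at P0: (10/3)*pi
defect = 2*pi - (10/3)*pi

Answer: defect(P0) = (-4/3)*pi


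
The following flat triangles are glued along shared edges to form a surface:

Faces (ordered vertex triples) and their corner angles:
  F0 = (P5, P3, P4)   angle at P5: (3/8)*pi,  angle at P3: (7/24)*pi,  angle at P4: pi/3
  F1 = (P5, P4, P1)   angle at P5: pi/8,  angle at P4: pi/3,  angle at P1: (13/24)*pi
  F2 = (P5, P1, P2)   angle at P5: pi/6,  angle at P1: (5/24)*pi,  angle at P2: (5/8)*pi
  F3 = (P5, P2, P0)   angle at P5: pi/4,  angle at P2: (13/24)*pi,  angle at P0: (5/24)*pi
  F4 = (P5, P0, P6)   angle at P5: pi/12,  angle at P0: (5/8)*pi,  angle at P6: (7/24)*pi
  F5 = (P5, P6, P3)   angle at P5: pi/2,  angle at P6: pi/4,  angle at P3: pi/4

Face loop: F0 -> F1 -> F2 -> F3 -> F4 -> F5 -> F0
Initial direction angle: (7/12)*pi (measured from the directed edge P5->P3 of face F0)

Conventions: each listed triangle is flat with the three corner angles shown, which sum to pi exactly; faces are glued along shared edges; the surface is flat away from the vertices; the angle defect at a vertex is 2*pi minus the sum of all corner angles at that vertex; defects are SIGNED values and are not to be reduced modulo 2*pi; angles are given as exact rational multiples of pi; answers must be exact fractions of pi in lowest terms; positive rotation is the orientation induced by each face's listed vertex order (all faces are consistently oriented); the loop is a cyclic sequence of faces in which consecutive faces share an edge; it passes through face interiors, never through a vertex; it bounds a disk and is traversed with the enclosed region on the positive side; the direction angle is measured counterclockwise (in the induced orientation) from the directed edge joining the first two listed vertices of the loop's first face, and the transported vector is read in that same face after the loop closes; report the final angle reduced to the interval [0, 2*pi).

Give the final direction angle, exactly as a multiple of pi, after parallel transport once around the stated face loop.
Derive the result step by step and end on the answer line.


enclosed vertex P5: corner angles sum to (3/2)*pi, defect = 2*pi - (3/2)*pi = pi/2
the final direction is the initial angle plus the enclosed defects, taken mod 2*pi in the induced orientation
final angle = (7/12)*pi + pi/2 = (13/12)*pi (mod 2*pi)

Answer: final direction angle = (13/12)*pi


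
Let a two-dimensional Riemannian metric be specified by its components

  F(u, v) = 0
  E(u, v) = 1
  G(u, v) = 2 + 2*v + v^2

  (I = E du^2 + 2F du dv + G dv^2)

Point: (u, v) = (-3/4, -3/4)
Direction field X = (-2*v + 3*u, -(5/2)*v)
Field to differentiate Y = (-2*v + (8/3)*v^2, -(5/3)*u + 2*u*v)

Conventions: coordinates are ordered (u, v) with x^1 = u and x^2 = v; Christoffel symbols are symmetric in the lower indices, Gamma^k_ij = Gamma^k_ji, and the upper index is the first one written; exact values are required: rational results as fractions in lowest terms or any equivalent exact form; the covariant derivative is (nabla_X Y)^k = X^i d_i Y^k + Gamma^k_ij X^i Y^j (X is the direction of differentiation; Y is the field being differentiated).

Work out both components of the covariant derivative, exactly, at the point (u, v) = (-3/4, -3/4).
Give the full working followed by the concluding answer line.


E = 1, F = 0, G = 17/16 at the point
E_u = 0, E_v = 0, F_u = 0, F_v = 0, G_u = 0, G_v = 1/2
EG - F^2 = 17/16;  g^inv = (16/17) * [[17/16, 0], [0, 1]]
first-kind symbols [ij,l] = (1/2)(d_i g_jl + d_j g_il - d_l g_ij): [uu,u] = E_u/2 = 0, [uu,v] = F_u - E_v/2 = 0, [uv,u] = E_v/2 = 0, [uv,v] = G_u/2 = 0, [vv,u] = F_v - G_u/2 = 0, [vv,v] = G_v/2 = 1/4
Gamma^u_ij = (G*[ij,u] - F*[ij,v])/(EG - F^2), Gamma^v_ij = (E*[ij,v] - F*[ij,u])/(EG - F^2)
Gamma_uuu = 0, Gamma_uuv = 0, Gamma_uvv = 0, Gamma_vuu = 0, Gamma_vuv = 0, Gamma_vvv = 4/17
X = (-3/4, 15/8), Y = (3, 19/8) at the point

Answer: (nabla_X Y)^u = -45/4, (nabla_X Y)^v = 83/136


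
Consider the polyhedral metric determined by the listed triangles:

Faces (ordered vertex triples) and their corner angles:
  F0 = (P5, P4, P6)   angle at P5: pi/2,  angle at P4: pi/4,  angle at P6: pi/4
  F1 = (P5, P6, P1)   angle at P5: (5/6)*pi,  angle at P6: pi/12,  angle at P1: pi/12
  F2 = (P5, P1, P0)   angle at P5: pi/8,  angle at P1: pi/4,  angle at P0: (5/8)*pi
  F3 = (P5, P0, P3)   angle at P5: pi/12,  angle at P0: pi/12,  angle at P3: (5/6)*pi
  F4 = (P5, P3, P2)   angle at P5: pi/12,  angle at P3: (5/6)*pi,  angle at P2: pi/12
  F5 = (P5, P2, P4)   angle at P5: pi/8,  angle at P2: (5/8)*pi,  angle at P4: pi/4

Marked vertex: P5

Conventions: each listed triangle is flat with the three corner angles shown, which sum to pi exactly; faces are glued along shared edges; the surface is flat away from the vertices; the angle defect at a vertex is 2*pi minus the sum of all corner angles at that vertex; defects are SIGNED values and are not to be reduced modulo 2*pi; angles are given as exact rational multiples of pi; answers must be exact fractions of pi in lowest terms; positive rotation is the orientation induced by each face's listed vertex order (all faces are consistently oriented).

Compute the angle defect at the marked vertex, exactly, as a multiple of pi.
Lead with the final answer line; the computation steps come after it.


Answer: defect(P5) = pi/4

Sum of corner angles at P5: (7/4)*pi
defect = 2*pi - (7/4)*pi


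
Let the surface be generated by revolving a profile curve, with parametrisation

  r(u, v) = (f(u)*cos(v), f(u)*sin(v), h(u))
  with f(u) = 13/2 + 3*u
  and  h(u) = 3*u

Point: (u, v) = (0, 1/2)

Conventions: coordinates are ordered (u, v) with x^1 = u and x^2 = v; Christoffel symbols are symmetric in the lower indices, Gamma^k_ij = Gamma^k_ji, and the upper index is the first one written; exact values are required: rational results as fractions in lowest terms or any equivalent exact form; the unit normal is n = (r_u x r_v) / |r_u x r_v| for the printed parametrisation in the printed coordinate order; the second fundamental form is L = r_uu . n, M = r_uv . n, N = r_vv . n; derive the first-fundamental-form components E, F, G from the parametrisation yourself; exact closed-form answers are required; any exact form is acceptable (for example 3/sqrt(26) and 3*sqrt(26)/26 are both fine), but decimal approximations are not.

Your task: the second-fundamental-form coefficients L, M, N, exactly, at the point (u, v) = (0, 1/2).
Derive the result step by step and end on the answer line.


f = 13/2, f' = 3, f'' = 0, h' = 3, h'' = 0
E = 18, F = 0, G = 169/4; answer radicand W^2 = 18
unnormalised second-form numerators: l = 0, m = 0, n = 39/2; L = l/sqrt(18), and similarly M = m/sqrt(W^2), N = n/sqrt(W^2)

Answer: L = 0, M = 0, N = 13*sqrt(2)/4


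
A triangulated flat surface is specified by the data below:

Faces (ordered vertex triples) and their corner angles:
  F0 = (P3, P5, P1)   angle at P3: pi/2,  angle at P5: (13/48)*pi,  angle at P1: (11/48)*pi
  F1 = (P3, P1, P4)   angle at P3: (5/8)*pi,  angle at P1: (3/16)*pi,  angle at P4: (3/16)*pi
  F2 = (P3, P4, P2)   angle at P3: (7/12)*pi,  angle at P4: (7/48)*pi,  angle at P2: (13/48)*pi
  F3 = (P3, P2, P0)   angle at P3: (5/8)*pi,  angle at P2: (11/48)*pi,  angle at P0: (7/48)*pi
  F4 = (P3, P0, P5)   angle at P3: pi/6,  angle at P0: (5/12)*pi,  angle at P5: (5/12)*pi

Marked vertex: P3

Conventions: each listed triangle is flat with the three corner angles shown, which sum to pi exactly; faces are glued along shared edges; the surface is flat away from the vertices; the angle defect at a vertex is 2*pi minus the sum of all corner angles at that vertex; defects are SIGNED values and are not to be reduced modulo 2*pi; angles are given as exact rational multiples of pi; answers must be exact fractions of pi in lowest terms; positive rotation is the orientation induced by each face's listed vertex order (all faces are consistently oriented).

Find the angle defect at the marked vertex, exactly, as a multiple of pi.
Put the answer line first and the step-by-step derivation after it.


Answer: defect(P3) = -pi/2

Sum of corner angles at P3: (5/2)*pi
defect = 2*pi - (5/2)*pi


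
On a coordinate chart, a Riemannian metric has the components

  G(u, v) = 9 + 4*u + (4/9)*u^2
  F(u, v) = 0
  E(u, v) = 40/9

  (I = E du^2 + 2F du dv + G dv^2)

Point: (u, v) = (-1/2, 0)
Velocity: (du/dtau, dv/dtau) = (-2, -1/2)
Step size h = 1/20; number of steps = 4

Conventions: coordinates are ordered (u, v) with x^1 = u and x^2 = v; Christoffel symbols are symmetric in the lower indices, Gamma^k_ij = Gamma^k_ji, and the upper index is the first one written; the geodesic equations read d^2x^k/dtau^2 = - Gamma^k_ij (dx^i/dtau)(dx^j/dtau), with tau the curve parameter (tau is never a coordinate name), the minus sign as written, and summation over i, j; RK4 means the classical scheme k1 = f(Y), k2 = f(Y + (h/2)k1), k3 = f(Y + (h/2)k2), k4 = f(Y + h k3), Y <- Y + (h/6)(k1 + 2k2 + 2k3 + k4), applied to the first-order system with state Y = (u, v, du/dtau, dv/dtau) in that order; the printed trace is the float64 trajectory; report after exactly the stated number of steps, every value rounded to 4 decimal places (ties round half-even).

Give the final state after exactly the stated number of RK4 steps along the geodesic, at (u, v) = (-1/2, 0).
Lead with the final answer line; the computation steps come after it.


Answer: u = -0.8978, v = -0.1111, du/dtau = -1.9766, dv/dtau = -0.6165

f(Y) = (du/dtau, dv/dtau, -Gamma^u_ij Y'^i Y'^j, -Gamma^v_ij Y'^i Y'^j) with the Gammas evaluated at the stage position; h = 0.050000; intermediate values shown to 6 dp
step 0: u = -0.5000, v = 0.0000, du/dtau = -2.0000, dv/dtau = -0.5000
step 1:
  k1: at (u, v) = (-0.500000, 0.000000), (du/dtau, dv/dtau) = (-2.000000, -0.500000); Gamma_uuu = 0.000000, Gamma_uuv = 0.000000, Gamma_uvv = -0.400000, Gamma_vuu = 0.000000, Gamma_vuv = 0.250000, Gamma_vvv = 0.000000; k1 = (-2.000000, -0.500000, 0.100000, -0.500000)
  k2: at (u, v) = (-0.550000, -0.012500), (du/dtau, dv/dtau) = (-1.997500, -0.512500); Gamma_uuu = 0.000000, Gamma_uuv = 0.000000, Gamma_uvv = -0.395000, Gamma_vuu = 0.000000, Gamma_vuv = 0.253165, Gamma_vvv = 0.000000; k2 = (-1.997500, -0.512500, 0.103749, -0.518339)
  k3: at (u, v) = (-0.549937, -0.012812), (du/dtau, dv/dtau) = (-1.997406, -0.512958); Gamma_uuu = 0.000000, Gamma_uuv = 0.000000, Gamma_uvv = -0.395006, Gamma_vuu = 0.000000, Gamma_vuv = 0.253161, Gamma_vvv = 0.000000; k3 = (-1.997406, -0.512958, 0.103937, -0.518770)
  k4: at (u, v) = (-0.599870, -0.025648), (du/dtau, dv/dtau) = (-1.994803, -0.525938); Gamma_uuu = 0.000000, Gamma_uuv = 0.000000, Gamma_uvv = -0.390013, Gamma_vuu = 0.000000, Gamma_vuv = 0.256402, Gamma_vvv = 0.000000; k4 = (-1.994803, -0.525938, 0.107882, -0.538005)
  Y <- Y + (h/6)(k1 + 2k2 + 2k3 + k4): u = -0.5999, v = -0.0256, du/dtau = -1.9948, dv/dtau = -0.5259
step 2:
  k1: at (u, v) = (-0.599872, -0.025640), (du/dtau, dv/dtau) = (-1.994806, -0.525935); Gamma_uuu = 0.000000, Gamma_uuv = 0.000000, Gamma_uvv = -0.390013, Gamma_vuu = 0.000000, Gamma_vuv = 0.256402, Gamma_vvv = 0.000000; k1 = (-1.994806, -0.525935, 0.107881, -0.538002)
  k2: at (u, v) = (-0.649742, -0.038789), (du/dtau, dv/dtau) = (-1.992109, -0.539385); Gamma_uuu = 0.000000, Gamma_uuv = 0.000000, Gamma_uvv = -0.385026, Gamma_vuu = 0.000000, Gamma_vuv = 0.259723, Gamma_vvv = 0.000000; k2 = (-1.992109, -0.539385, 0.112018, -0.558152)
  k3: at (u, v) = (-0.649675, -0.039125), (du/dtau, dv/dtau) = (-1.992006, -0.539889); Gamma_uuu = 0.000000, Gamma_uuv = 0.000000, Gamma_uvv = -0.385033, Gamma_vuu = 0.000000, Gamma_vuv = 0.259718, Gamma_vvv = 0.000000; k3 = (-1.992006, -0.539889, 0.112229, -0.558634)
  k4: at (u, v) = (-0.699472, -0.052635), (du/dtau, dv/dtau) = (-1.989195, -0.553867); Gamma_uuu = 0.000000, Gamma_uuv = 0.000000, Gamma_uvv = -0.380053, Gamma_vuu = 0.000000, Gamma_vuv = 0.263121, Gamma_vvv = 0.000000; k4 = (-1.989195, -0.553867, 0.116588, -0.579787)
  Y <- Y + (h/6)(k1 + 2k2 + 2k3 + k4): u = -0.6995, v = -0.0526, du/dtau = -1.9892, dv/dtau = -0.5539
step 3:
  k1: at (u, v) = (-0.699474, -0.052627), (du/dtau, dv/dtau) = (-1.989198, -0.553863); Gamma_uuu = 0.000000, Gamma_uuv = 0.000000, Gamma_uvv = -0.380053, Gamma_vuu = 0.000000, Gamma_vuv = 0.263121, Gamma_vvv = 0.000000; k1 = (-1.989198, -0.553863, 0.116587, -0.579785)
  k2: at (u, v) = (-0.749204, -0.066473), (du/dtau, dv/dtau) = (-1.986284, -0.568358); Gamma_uuu = 0.000000, Gamma_uuv = 0.000000, Gamma_uvv = -0.375080, Gamma_vuu = 0.000000, Gamma_vuv = 0.266610, Gamma_vvv = 0.000000; k2 = (-1.986284, -0.568358, 0.121162, -0.601963)
  k3: at (u, v) = (-0.749131, -0.066836), (du/dtau, dv/dtau) = (-1.986169, -0.568912); Gamma_uuu = 0.000000, Gamma_uuv = 0.000000, Gamma_uvv = -0.375087, Gamma_vuu = 0.000000, Gamma_vuv = 0.266605, Gamma_vvv = 0.000000; k3 = (-1.986169, -0.568912, 0.121401, -0.602504)
  k4: at (u, v) = (-0.798782, -0.081072), (du/dtau, dv/dtau) = (-1.983128, -0.583988); Gamma_uuu = 0.000000, Gamma_uuv = 0.000000, Gamma_uvv = -0.370122, Gamma_vuu = 0.000000, Gamma_vuv = 0.270181, Gamma_vvv = 0.000000; k4 = (-1.983128, -0.583988, 0.126227, -0.625807)
  Y <- Y + (h/6)(k1 + 2k2 + 2k3 + k4): u = -0.7988, v = -0.0811, du/dtau = -1.9831, dv/dtau = -0.5840
step 4:
  k1: at (u, v) = (-0.798784, -0.081063), (du/dtau, dv/dtau) = (-1.983132, -0.583984); Gamma_uuu = 0.000000, Gamma_uuv = 0.000000, Gamma_uvv = -0.370122, Gamma_vuu = 0.000000, Gamma_vuv = 0.270181, Gamma_vvv = 0.000000; k1 = (-1.983132, -0.583984, 0.126225, -0.625804)
  k2: at (u, v) = (-0.848362, -0.095663), (du/dtau, dv/dtau) = (-1.979976, -0.599629); Gamma_uuu = 0.000000, Gamma_uuv = 0.000000, Gamma_uvv = -0.365164, Gamma_vuu = 0.000000, Gamma_vuv = 0.273850, Gamma_vvv = 0.000000; k2 = (-1.979976, -0.599629, 0.131297, -0.650257)
  k3: at (u, v) = (-0.848283, -0.096054), (du/dtau, dv/dtau) = (-1.979850, -0.600241); Gamma_uuu = 0.000000, Gamma_uuv = 0.000000, Gamma_uvv = -0.365172, Gamma_vuu = 0.000000, Gamma_vuv = 0.273844, Gamma_vvv = 0.000000; k3 = (-1.979850, -0.600241, 0.131567, -0.650864)
  k4: at (u, v) = (-0.897776, -0.111075), (du/dtau, dv/dtau) = (-1.976554, -0.616527); Gamma_uuu = 0.000000, Gamma_uuv = 0.000000, Gamma_uvv = -0.360222, Gamma_vuu = 0.000000, Gamma_vuv = 0.277606, Gamma_vvv = 0.000000; k4 = (-1.976554, -0.616527, 0.136923, -0.676582)
  Y <- Y + (h/6)(k1 + 2k2 + 2k3 + k4): u = -0.8978, v = -0.1111, du/dtau = -1.9766, dv/dtau = -0.6165


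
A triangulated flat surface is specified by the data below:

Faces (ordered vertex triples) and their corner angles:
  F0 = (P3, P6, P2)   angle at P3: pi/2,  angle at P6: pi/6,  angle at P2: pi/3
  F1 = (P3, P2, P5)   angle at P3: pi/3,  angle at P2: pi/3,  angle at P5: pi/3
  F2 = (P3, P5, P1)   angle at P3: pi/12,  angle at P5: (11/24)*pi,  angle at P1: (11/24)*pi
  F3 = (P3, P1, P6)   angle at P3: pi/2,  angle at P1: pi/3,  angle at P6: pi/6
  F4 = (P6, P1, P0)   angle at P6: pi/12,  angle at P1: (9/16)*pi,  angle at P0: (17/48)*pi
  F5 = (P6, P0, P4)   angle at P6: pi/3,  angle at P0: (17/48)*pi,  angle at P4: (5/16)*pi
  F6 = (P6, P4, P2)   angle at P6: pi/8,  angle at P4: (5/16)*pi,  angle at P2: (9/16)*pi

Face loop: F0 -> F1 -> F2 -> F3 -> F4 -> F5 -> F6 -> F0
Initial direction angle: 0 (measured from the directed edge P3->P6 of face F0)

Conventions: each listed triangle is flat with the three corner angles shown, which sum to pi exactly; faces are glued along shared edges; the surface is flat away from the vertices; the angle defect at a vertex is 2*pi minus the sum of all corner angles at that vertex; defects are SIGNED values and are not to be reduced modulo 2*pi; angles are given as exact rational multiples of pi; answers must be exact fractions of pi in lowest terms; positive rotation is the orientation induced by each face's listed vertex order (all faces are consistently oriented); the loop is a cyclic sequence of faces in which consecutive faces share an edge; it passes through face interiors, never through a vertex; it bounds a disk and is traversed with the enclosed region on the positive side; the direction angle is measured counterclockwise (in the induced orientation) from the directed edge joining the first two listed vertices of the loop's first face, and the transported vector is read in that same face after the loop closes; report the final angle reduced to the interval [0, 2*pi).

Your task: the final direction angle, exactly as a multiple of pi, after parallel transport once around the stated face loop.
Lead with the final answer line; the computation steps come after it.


Answer: final direction angle = (41/24)*pi

enclosed vertex P3: corner angles sum to (17/12)*pi, defect = 2*pi - (17/12)*pi = (7/12)*pi
enclosed vertex P6: corner angles sum to (7/8)*pi, defect = 2*pi - (7/8)*pi = (9/8)*pi
the final direction is the initial angle plus the enclosed defects, taken mod 2*pi in the induced orientation
final angle = 0 + (41/24)*pi = (41/24)*pi (mod 2*pi)
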